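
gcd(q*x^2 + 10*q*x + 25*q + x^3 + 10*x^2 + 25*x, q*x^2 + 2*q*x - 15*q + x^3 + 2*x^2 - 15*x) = q*x + 5*q + x^2 + 5*x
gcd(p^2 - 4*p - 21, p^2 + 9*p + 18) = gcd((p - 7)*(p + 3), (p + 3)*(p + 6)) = p + 3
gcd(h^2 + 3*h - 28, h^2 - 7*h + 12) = h - 4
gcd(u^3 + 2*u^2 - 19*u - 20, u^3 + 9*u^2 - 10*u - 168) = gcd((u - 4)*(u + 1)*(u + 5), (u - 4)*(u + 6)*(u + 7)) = u - 4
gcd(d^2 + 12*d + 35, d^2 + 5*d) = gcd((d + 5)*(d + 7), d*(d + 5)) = d + 5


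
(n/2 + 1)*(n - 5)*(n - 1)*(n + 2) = n^4/2 - n^3 - 15*n^2/2 - 2*n + 10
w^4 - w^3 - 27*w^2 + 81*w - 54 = (w - 3)^2*(w - 1)*(w + 6)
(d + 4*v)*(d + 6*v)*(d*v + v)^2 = d^4*v^2 + 10*d^3*v^3 + 2*d^3*v^2 + 24*d^2*v^4 + 20*d^2*v^3 + d^2*v^2 + 48*d*v^4 + 10*d*v^3 + 24*v^4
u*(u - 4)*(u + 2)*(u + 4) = u^4 + 2*u^3 - 16*u^2 - 32*u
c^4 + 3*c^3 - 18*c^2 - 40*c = c*(c - 4)*(c + 2)*(c + 5)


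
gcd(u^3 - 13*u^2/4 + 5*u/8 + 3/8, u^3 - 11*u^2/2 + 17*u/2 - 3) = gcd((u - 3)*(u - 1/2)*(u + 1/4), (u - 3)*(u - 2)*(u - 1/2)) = u^2 - 7*u/2 + 3/2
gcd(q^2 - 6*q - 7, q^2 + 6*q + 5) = q + 1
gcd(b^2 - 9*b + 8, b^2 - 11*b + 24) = b - 8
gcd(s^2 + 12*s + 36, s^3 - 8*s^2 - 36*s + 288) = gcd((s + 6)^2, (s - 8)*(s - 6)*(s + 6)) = s + 6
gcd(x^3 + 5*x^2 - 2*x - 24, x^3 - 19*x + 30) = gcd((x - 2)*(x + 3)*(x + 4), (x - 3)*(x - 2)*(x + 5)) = x - 2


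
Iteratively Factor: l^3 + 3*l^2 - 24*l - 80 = (l - 5)*(l^2 + 8*l + 16) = (l - 5)*(l + 4)*(l + 4)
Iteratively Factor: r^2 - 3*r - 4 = (r - 4)*(r + 1)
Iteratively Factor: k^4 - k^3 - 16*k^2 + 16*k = (k - 1)*(k^3 - 16*k) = k*(k - 1)*(k^2 - 16) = k*(k - 1)*(k + 4)*(k - 4)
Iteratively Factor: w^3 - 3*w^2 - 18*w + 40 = (w - 5)*(w^2 + 2*w - 8) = (w - 5)*(w - 2)*(w + 4)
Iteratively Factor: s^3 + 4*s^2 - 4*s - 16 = (s + 2)*(s^2 + 2*s - 8) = (s + 2)*(s + 4)*(s - 2)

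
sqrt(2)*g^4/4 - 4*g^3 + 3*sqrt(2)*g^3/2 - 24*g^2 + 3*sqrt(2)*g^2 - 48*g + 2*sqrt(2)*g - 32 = (g/2 + 1)*(g + 2)*(g - 8*sqrt(2))*(sqrt(2)*g/2 + sqrt(2))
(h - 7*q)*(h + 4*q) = h^2 - 3*h*q - 28*q^2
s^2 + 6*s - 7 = (s - 1)*(s + 7)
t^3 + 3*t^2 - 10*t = t*(t - 2)*(t + 5)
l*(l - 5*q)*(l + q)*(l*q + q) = l^4*q - 4*l^3*q^2 + l^3*q - 5*l^2*q^3 - 4*l^2*q^2 - 5*l*q^3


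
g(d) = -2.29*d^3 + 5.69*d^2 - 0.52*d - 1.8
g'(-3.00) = -96.49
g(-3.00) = 112.80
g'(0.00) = -0.52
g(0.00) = -1.80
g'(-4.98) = -227.57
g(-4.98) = 424.73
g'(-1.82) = -43.99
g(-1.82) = 31.80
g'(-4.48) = -189.39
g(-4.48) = 320.64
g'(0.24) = 1.82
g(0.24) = -1.63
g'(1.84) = -2.84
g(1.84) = 2.24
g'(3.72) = -53.26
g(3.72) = -42.88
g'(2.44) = -13.65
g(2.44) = -2.46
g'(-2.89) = -90.79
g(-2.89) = 102.50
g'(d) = -6.87*d^2 + 11.38*d - 0.52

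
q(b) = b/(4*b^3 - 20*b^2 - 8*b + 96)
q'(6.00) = -0.02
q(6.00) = 0.03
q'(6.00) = -0.02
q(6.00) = 0.03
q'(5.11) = -0.10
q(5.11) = 0.08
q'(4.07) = -33.88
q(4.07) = 2.24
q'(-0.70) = 0.01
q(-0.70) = -0.01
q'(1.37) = 0.03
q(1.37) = 0.02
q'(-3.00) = 0.02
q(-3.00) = 0.02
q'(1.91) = 0.09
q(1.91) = 0.05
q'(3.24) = 2.32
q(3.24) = -0.85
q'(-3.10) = 0.01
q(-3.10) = 0.02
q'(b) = b*(-12*b^2 + 40*b + 8)/(4*b^3 - 20*b^2 - 8*b + 96)^2 + 1/(4*b^3 - 20*b^2 - 8*b + 96)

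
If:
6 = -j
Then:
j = -6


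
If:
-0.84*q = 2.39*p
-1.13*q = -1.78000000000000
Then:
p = -0.55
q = 1.58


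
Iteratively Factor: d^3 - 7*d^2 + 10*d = (d - 5)*(d^2 - 2*d) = (d - 5)*(d - 2)*(d)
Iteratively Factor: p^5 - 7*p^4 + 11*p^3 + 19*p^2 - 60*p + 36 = (p - 2)*(p^4 - 5*p^3 + p^2 + 21*p - 18) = (p - 2)*(p + 2)*(p^3 - 7*p^2 + 15*p - 9) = (p - 2)*(p - 1)*(p + 2)*(p^2 - 6*p + 9) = (p - 3)*(p - 2)*(p - 1)*(p + 2)*(p - 3)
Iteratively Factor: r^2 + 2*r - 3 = (r + 3)*(r - 1)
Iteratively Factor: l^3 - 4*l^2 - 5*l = (l - 5)*(l^2 + l) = l*(l - 5)*(l + 1)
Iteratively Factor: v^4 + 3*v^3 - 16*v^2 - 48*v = (v + 4)*(v^3 - v^2 - 12*v) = v*(v + 4)*(v^2 - v - 12) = v*(v - 4)*(v + 4)*(v + 3)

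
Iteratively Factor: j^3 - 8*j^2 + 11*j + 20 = (j - 5)*(j^2 - 3*j - 4) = (j - 5)*(j - 4)*(j + 1)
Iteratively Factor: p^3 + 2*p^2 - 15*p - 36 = (p - 4)*(p^2 + 6*p + 9) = (p - 4)*(p + 3)*(p + 3)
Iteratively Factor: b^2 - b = (b - 1)*(b)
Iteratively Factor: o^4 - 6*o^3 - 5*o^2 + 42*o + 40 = (o - 4)*(o^3 - 2*o^2 - 13*o - 10) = (o - 5)*(o - 4)*(o^2 + 3*o + 2) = (o - 5)*(o - 4)*(o + 1)*(o + 2)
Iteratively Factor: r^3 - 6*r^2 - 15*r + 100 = (r + 4)*(r^2 - 10*r + 25) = (r - 5)*(r + 4)*(r - 5)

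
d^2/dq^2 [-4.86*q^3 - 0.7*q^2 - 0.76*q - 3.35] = -29.16*q - 1.4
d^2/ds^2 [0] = 0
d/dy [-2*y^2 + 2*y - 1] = 2 - 4*y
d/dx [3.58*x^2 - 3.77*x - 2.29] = 7.16*x - 3.77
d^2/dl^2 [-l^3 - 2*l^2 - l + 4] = -6*l - 4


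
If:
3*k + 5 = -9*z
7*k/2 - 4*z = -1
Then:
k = -2/3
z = -1/3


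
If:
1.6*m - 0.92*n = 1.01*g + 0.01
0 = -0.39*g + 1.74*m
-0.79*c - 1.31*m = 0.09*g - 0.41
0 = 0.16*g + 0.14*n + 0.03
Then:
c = 0.75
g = -0.47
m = -0.10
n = 0.32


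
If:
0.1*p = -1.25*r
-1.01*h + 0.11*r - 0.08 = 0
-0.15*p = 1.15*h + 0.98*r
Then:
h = -0.09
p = 1.48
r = -0.12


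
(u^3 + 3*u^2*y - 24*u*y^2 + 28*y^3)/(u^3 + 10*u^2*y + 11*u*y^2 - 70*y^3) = (u - 2*y)/(u + 5*y)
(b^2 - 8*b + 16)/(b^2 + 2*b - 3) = (b^2 - 8*b + 16)/(b^2 + 2*b - 3)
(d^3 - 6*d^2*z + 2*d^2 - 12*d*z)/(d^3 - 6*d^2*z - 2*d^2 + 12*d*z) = (d + 2)/(d - 2)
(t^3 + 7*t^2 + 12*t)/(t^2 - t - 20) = t*(t + 3)/(t - 5)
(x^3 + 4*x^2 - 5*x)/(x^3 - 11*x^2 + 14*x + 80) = x*(x^2 + 4*x - 5)/(x^3 - 11*x^2 + 14*x + 80)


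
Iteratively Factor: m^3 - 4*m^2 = (m - 4)*(m^2) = m*(m - 4)*(m)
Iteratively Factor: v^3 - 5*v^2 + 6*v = (v - 2)*(v^2 - 3*v) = (v - 3)*(v - 2)*(v)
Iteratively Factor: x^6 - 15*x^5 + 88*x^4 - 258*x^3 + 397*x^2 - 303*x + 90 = (x - 5)*(x^5 - 10*x^4 + 38*x^3 - 68*x^2 + 57*x - 18) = (x - 5)*(x - 1)*(x^4 - 9*x^3 + 29*x^2 - 39*x + 18) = (x - 5)*(x - 2)*(x - 1)*(x^3 - 7*x^2 + 15*x - 9) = (x - 5)*(x - 2)*(x - 1)^2*(x^2 - 6*x + 9) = (x - 5)*(x - 3)*(x - 2)*(x - 1)^2*(x - 3)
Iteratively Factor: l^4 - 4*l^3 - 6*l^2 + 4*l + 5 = (l + 1)*(l^3 - 5*l^2 - l + 5) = (l - 1)*(l + 1)*(l^2 - 4*l - 5) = (l - 5)*(l - 1)*(l + 1)*(l + 1)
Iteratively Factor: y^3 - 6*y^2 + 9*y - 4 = (y - 1)*(y^2 - 5*y + 4) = (y - 1)^2*(y - 4)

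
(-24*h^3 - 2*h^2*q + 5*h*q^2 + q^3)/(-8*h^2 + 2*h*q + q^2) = 3*h + q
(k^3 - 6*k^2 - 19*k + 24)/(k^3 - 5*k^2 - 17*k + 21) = (k - 8)/(k - 7)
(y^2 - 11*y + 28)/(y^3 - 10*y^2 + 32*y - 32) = (y - 7)/(y^2 - 6*y + 8)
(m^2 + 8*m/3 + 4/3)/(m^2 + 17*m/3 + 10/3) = (m + 2)/(m + 5)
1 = 1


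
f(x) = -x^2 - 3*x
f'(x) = -2*x - 3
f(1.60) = -7.36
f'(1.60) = -6.20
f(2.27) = -11.96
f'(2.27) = -7.54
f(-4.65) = -7.67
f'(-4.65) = 6.30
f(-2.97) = 0.09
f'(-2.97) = 2.94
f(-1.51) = 2.25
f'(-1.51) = 0.02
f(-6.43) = -22.05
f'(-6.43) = 9.86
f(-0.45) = 1.15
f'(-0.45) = -2.10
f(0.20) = -0.64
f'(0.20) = -3.40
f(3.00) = -18.00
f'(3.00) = -9.00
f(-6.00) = -18.00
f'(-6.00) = 9.00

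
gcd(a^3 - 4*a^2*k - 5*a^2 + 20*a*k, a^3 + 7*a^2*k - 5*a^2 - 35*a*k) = a^2 - 5*a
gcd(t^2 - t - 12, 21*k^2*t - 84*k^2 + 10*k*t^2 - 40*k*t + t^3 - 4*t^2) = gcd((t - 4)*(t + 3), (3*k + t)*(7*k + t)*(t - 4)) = t - 4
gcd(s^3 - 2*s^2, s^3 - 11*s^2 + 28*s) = s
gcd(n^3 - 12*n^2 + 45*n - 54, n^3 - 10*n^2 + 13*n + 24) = n - 3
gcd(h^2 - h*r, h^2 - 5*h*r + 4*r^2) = -h + r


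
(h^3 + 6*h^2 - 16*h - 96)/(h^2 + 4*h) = h + 2 - 24/h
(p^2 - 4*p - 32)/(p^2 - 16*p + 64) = (p + 4)/(p - 8)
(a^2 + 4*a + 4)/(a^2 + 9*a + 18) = (a^2 + 4*a + 4)/(a^2 + 9*a + 18)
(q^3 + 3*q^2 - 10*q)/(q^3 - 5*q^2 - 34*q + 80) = q/(q - 8)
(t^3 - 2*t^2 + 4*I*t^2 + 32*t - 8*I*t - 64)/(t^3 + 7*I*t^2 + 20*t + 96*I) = (t - 2)/(t + 3*I)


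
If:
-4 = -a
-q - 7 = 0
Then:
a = 4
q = -7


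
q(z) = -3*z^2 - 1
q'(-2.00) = 12.00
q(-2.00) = -13.00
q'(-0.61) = 3.66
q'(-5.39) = 32.34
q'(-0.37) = 2.22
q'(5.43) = -32.58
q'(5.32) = -31.92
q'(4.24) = -25.44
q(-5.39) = -88.16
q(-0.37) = -1.41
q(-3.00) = -28.00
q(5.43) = -89.45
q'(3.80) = -22.80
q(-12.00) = -433.00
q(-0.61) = -2.12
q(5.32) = -85.91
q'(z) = -6*z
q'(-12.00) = 72.00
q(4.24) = -54.93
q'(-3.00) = 18.00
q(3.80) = -44.32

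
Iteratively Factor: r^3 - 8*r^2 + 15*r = (r)*(r^2 - 8*r + 15) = r*(r - 5)*(r - 3)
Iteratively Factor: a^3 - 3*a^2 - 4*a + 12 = (a - 3)*(a^2 - 4) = (a - 3)*(a + 2)*(a - 2)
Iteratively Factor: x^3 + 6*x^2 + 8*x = (x)*(x^2 + 6*x + 8) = x*(x + 2)*(x + 4)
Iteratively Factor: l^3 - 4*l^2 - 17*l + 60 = (l - 3)*(l^2 - l - 20) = (l - 5)*(l - 3)*(l + 4)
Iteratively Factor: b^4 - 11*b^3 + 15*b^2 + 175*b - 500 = (b - 5)*(b^3 - 6*b^2 - 15*b + 100) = (b - 5)^2*(b^2 - b - 20) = (b - 5)^2*(b + 4)*(b - 5)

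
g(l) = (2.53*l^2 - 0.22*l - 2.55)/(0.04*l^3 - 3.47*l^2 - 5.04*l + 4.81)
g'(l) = (5.06*l - 0.22)/(0.04*l^3 - 3.47*l^2 - 5.04*l + 4.81) + (-0.12*l^2 + 6.94*l + 5.04)*(2.53*l^2 - 0.22*l - 2.55)/(0.04*l^3 - 3.47*l^2 - 5.04*l + 4.81)^2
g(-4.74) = -1.03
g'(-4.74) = -0.14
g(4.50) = -0.56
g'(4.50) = -0.04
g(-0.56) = -0.25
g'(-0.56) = -0.51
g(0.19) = -0.67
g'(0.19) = -0.94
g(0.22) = -0.70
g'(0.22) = -1.05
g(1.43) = -0.25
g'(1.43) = -0.36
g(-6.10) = -0.91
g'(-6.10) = -0.07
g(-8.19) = -0.81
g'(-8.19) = -0.03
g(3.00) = -0.48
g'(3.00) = -0.07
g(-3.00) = -1.69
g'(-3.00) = -1.05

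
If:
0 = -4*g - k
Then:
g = -k/4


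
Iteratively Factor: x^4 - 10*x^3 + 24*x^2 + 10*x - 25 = (x - 5)*(x^3 - 5*x^2 - x + 5) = (x - 5)^2*(x^2 - 1) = (x - 5)^2*(x + 1)*(x - 1)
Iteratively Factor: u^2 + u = (u)*(u + 1)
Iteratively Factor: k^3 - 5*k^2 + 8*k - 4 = (k - 2)*(k^2 - 3*k + 2) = (k - 2)^2*(k - 1)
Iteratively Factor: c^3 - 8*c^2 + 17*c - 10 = (c - 1)*(c^2 - 7*c + 10) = (c - 5)*(c - 1)*(c - 2)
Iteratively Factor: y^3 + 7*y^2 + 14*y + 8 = (y + 4)*(y^2 + 3*y + 2) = (y + 2)*(y + 4)*(y + 1)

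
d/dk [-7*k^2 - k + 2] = -14*k - 1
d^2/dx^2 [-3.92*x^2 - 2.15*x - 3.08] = -7.84000000000000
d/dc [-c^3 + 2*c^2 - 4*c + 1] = -3*c^2 + 4*c - 4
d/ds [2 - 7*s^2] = -14*s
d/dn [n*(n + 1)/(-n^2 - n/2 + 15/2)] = 2*(n^2 + 30*n + 15)/(4*n^4 + 4*n^3 - 59*n^2 - 30*n + 225)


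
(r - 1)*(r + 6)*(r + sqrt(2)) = r^3 + sqrt(2)*r^2 + 5*r^2 - 6*r + 5*sqrt(2)*r - 6*sqrt(2)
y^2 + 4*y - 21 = (y - 3)*(y + 7)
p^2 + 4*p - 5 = (p - 1)*(p + 5)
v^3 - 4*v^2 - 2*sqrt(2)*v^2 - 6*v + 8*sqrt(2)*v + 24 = (v - 4)*(v - 3*sqrt(2))*(v + sqrt(2))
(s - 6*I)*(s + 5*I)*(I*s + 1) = I*s^3 + 2*s^2 + 29*I*s + 30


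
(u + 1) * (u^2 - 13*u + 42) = u^3 - 12*u^2 + 29*u + 42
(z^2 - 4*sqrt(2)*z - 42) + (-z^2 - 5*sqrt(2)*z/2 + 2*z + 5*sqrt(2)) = -13*sqrt(2)*z/2 + 2*z - 42 + 5*sqrt(2)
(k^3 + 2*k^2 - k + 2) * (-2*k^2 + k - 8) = -2*k^5 - 3*k^4 - 4*k^3 - 21*k^2 + 10*k - 16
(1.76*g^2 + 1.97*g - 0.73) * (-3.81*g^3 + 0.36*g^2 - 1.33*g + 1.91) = -6.7056*g^5 - 6.8721*g^4 + 1.1497*g^3 + 0.478699999999999*g^2 + 4.7336*g - 1.3943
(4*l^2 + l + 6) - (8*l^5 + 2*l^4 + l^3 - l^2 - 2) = -8*l^5 - 2*l^4 - l^3 + 5*l^2 + l + 8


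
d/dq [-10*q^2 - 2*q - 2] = -20*q - 2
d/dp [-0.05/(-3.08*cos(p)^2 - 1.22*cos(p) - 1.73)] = (0.308*cos(p) + 0.061)*sin(p)/(3.08*cos(p)^2 + 1.22*cos(p) + 1.73)^2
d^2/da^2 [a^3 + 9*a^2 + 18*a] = 6*a + 18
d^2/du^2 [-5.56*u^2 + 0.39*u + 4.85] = -11.1200000000000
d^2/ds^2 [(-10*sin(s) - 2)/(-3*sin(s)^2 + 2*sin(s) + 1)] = 6*(-15*sin(s)^4 - 37*sin(s)^3 - 31*sin(s)^2 - 15*sin(s) + 2)/((sin(s) - 1)^2*(3*sin(s) + 1)^3)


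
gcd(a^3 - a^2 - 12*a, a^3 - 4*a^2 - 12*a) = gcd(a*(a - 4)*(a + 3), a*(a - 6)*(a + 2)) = a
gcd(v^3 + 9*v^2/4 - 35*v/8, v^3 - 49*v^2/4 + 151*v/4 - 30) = v - 5/4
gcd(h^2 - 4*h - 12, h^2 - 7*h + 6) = h - 6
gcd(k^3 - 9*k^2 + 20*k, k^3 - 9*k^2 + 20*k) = k^3 - 9*k^2 + 20*k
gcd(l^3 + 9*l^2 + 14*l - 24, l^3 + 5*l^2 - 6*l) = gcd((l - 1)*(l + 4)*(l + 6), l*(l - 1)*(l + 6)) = l^2 + 5*l - 6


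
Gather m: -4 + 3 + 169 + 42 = 210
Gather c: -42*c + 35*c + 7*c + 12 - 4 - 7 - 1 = 0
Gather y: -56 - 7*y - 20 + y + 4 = -6*y - 72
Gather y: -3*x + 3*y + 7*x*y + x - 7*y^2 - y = -2*x - 7*y^2 + y*(7*x + 2)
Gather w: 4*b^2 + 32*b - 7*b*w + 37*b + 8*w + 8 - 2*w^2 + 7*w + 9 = 4*b^2 + 69*b - 2*w^2 + w*(15 - 7*b) + 17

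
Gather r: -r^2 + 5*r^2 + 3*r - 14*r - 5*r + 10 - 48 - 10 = 4*r^2 - 16*r - 48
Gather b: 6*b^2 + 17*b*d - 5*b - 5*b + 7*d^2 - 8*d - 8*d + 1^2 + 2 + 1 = 6*b^2 + b*(17*d - 10) + 7*d^2 - 16*d + 4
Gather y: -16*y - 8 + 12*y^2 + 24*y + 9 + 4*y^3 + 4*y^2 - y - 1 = 4*y^3 + 16*y^2 + 7*y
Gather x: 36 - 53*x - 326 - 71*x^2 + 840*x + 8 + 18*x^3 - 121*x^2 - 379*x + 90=18*x^3 - 192*x^2 + 408*x - 192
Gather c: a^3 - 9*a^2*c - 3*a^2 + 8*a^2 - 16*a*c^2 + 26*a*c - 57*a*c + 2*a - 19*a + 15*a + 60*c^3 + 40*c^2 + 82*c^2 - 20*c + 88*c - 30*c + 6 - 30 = a^3 + 5*a^2 - 2*a + 60*c^3 + c^2*(122 - 16*a) + c*(-9*a^2 - 31*a + 38) - 24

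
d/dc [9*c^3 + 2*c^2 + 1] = c*(27*c + 4)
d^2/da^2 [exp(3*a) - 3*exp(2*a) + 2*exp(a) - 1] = (9*exp(2*a) - 12*exp(a) + 2)*exp(a)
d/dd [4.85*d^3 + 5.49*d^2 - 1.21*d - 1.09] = 14.55*d^2 + 10.98*d - 1.21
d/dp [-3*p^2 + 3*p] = 3 - 6*p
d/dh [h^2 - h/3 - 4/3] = 2*h - 1/3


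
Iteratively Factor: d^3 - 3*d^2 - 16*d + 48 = (d - 3)*(d^2 - 16) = (d - 4)*(d - 3)*(d + 4)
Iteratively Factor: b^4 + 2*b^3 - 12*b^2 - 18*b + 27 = (b + 3)*(b^3 - b^2 - 9*b + 9) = (b - 1)*(b + 3)*(b^2 - 9) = (b - 3)*(b - 1)*(b + 3)*(b + 3)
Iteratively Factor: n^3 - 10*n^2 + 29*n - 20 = (n - 1)*(n^2 - 9*n + 20) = (n - 4)*(n - 1)*(n - 5)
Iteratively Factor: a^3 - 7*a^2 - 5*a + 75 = (a + 3)*(a^2 - 10*a + 25) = (a - 5)*(a + 3)*(a - 5)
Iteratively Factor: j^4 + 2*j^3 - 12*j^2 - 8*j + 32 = (j - 2)*(j^3 + 4*j^2 - 4*j - 16) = (j - 2)^2*(j^2 + 6*j + 8) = (j - 2)^2*(j + 4)*(j + 2)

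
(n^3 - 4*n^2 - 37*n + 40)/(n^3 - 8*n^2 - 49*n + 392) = (n^2 + 4*n - 5)/(n^2 - 49)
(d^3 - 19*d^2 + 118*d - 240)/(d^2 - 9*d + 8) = (d^2 - 11*d + 30)/(d - 1)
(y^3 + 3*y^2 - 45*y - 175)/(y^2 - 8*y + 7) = (y^2 + 10*y + 25)/(y - 1)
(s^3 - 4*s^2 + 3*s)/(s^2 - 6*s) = (s^2 - 4*s + 3)/(s - 6)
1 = 1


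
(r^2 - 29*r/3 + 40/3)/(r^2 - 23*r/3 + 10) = (r - 8)/(r - 6)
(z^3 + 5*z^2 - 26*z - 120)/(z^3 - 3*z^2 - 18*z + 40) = (z + 6)/(z - 2)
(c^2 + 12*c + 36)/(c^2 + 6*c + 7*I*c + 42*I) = (c + 6)/(c + 7*I)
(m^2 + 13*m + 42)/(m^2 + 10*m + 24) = (m + 7)/(m + 4)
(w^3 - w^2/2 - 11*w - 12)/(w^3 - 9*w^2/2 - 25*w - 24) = (w - 4)/(w - 8)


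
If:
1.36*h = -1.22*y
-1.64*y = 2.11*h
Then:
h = 0.00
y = 0.00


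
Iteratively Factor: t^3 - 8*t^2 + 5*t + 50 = (t - 5)*(t^2 - 3*t - 10) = (t - 5)^2*(t + 2)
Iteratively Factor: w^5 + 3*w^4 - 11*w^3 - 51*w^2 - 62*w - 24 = (w + 2)*(w^4 + w^3 - 13*w^2 - 25*w - 12) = (w + 2)*(w + 3)*(w^3 - 2*w^2 - 7*w - 4) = (w + 1)*(w + 2)*(w + 3)*(w^2 - 3*w - 4) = (w - 4)*(w + 1)*(w + 2)*(w + 3)*(w + 1)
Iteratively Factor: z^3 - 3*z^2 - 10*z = (z + 2)*(z^2 - 5*z) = z*(z + 2)*(z - 5)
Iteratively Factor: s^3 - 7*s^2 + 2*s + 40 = (s - 4)*(s^2 - 3*s - 10) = (s - 5)*(s - 4)*(s + 2)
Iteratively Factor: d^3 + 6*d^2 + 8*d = (d + 2)*(d^2 + 4*d) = (d + 2)*(d + 4)*(d)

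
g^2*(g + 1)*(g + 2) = g^4 + 3*g^3 + 2*g^2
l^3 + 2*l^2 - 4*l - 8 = (l - 2)*(l + 2)^2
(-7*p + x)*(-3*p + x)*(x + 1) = 21*p^2*x + 21*p^2 - 10*p*x^2 - 10*p*x + x^3 + x^2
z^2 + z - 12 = (z - 3)*(z + 4)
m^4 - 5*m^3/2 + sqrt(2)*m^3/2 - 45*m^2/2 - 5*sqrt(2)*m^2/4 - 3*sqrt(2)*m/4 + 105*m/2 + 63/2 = (m - 3)*(m + 1/2)*(m - 3*sqrt(2))*(m + 7*sqrt(2)/2)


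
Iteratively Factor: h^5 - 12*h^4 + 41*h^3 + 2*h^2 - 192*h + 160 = (h - 5)*(h^4 - 7*h^3 + 6*h^2 + 32*h - 32) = (h - 5)*(h - 4)*(h^3 - 3*h^2 - 6*h + 8) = (h - 5)*(h - 4)*(h - 1)*(h^2 - 2*h - 8) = (h - 5)*(h - 4)*(h - 1)*(h + 2)*(h - 4)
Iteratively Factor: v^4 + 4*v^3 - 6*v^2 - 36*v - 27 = (v + 1)*(v^3 + 3*v^2 - 9*v - 27) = (v + 1)*(v + 3)*(v^2 - 9) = (v - 3)*(v + 1)*(v + 3)*(v + 3)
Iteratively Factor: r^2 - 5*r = (r - 5)*(r)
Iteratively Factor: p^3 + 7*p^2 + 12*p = (p + 4)*(p^2 + 3*p) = p*(p + 4)*(p + 3)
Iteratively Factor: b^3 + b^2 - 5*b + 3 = (b - 1)*(b^2 + 2*b - 3) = (b - 1)^2*(b + 3)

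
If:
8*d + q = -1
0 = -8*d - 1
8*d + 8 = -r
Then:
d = -1/8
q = 0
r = -7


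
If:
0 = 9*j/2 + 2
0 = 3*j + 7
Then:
No Solution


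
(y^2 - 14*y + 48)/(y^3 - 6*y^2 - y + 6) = (y - 8)/(y^2 - 1)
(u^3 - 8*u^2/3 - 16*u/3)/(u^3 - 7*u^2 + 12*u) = (u + 4/3)/(u - 3)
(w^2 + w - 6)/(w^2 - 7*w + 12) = (w^2 + w - 6)/(w^2 - 7*w + 12)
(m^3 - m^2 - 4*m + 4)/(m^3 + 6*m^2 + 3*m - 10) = (m - 2)/(m + 5)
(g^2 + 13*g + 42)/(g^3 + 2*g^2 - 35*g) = (g + 6)/(g*(g - 5))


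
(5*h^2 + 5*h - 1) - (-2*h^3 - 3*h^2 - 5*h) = 2*h^3 + 8*h^2 + 10*h - 1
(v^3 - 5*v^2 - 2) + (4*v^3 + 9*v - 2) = 5*v^3 - 5*v^2 + 9*v - 4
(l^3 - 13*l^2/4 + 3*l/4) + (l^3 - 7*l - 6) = 2*l^3 - 13*l^2/4 - 25*l/4 - 6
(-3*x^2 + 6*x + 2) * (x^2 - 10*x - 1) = -3*x^4 + 36*x^3 - 55*x^2 - 26*x - 2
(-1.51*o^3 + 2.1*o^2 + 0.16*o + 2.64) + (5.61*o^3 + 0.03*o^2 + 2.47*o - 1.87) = 4.1*o^3 + 2.13*o^2 + 2.63*o + 0.77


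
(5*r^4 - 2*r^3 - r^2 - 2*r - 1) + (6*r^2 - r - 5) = 5*r^4 - 2*r^3 + 5*r^2 - 3*r - 6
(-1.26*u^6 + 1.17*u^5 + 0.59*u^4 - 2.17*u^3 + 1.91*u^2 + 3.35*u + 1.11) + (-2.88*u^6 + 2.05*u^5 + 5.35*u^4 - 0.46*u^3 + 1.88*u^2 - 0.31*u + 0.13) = -4.14*u^6 + 3.22*u^5 + 5.94*u^4 - 2.63*u^3 + 3.79*u^2 + 3.04*u + 1.24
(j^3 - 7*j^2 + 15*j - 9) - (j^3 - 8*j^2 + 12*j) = j^2 + 3*j - 9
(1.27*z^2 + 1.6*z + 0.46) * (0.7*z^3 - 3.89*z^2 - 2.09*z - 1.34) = 0.889*z^5 - 3.8203*z^4 - 8.5563*z^3 - 6.8352*z^2 - 3.1054*z - 0.6164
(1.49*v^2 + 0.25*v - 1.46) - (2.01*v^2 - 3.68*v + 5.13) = -0.52*v^2 + 3.93*v - 6.59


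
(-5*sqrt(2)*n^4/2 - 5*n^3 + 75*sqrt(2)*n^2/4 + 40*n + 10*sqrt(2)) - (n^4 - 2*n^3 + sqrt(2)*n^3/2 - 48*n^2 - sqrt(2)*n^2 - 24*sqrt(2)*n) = -5*sqrt(2)*n^4/2 - n^4 - 3*n^3 - sqrt(2)*n^3/2 + 79*sqrt(2)*n^2/4 + 48*n^2 + 24*sqrt(2)*n + 40*n + 10*sqrt(2)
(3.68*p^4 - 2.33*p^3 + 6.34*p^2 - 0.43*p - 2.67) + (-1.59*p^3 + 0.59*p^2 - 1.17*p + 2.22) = 3.68*p^4 - 3.92*p^3 + 6.93*p^2 - 1.6*p - 0.45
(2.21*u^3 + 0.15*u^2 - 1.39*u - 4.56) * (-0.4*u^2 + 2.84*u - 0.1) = -0.884*u^5 + 6.2164*u^4 + 0.761*u^3 - 2.1386*u^2 - 12.8114*u + 0.456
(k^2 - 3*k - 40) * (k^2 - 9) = k^4 - 3*k^3 - 49*k^2 + 27*k + 360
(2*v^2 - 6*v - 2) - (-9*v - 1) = 2*v^2 + 3*v - 1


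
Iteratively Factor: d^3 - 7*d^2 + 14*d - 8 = (d - 4)*(d^2 - 3*d + 2) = (d - 4)*(d - 2)*(d - 1)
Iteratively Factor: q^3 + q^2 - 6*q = (q + 3)*(q^2 - 2*q) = q*(q + 3)*(q - 2)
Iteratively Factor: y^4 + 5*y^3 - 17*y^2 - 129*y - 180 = (y + 3)*(y^3 + 2*y^2 - 23*y - 60) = (y + 3)^2*(y^2 - y - 20) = (y - 5)*(y + 3)^2*(y + 4)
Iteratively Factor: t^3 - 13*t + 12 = (t - 3)*(t^2 + 3*t - 4) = (t - 3)*(t + 4)*(t - 1)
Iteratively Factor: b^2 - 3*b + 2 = (b - 2)*(b - 1)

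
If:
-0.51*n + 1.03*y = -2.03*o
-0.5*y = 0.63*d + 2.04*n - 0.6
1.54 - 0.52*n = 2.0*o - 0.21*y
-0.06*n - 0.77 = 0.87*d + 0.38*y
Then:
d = -0.62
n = 0.66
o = 0.52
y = -0.71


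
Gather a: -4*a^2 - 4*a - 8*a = -4*a^2 - 12*a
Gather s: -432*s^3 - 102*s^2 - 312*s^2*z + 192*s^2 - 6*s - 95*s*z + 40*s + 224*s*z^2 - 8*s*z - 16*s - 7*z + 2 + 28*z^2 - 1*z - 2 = -432*s^3 + s^2*(90 - 312*z) + s*(224*z^2 - 103*z + 18) + 28*z^2 - 8*z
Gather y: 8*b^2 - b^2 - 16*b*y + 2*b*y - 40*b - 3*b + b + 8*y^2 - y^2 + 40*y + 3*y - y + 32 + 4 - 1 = 7*b^2 - 42*b + 7*y^2 + y*(42 - 14*b) + 35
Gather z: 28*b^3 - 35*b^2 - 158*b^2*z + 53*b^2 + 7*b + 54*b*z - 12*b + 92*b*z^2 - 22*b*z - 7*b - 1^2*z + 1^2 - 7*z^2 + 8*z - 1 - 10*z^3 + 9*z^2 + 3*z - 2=28*b^3 + 18*b^2 - 12*b - 10*z^3 + z^2*(92*b + 2) + z*(-158*b^2 + 32*b + 10) - 2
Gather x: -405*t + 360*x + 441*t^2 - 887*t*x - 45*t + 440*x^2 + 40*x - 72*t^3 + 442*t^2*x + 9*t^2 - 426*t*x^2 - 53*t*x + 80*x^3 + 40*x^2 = -72*t^3 + 450*t^2 - 450*t + 80*x^3 + x^2*(480 - 426*t) + x*(442*t^2 - 940*t + 400)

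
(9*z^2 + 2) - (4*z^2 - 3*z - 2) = 5*z^2 + 3*z + 4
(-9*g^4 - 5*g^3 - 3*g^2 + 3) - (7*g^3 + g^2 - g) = -9*g^4 - 12*g^3 - 4*g^2 + g + 3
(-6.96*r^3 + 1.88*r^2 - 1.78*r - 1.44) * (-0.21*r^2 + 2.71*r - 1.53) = 1.4616*r^5 - 19.2564*r^4 + 16.1174*r^3 - 7.3978*r^2 - 1.179*r + 2.2032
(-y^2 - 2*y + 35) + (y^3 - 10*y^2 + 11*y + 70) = y^3 - 11*y^2 + 9*y + 105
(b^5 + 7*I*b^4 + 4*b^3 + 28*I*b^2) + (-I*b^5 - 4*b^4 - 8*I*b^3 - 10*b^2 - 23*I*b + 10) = b^5 - I*b^5 - 4*b^4 + 7*I*b^4 + 4*b^3 - 8*I*b^3 - 10*b^2 + 28*I*b^2 - 23*I*b + 10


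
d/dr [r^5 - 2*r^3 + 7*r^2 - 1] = r*(5*r^3 - 6*r + 14)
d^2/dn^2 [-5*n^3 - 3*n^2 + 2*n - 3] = -30*n - 6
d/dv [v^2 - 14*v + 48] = 2*v - 14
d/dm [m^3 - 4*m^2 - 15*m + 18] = 3*m^2 - 8*m - 15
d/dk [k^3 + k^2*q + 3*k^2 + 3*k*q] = 3*k^2 + 2*k*q + 6*k + 3*q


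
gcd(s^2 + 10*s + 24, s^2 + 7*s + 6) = s + 6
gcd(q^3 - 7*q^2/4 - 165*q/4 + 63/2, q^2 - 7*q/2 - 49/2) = q - 7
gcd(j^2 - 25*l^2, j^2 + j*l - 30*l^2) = j - 5*l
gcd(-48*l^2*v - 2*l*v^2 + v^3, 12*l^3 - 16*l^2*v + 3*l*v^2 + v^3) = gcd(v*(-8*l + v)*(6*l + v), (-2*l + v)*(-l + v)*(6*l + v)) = 6*l + v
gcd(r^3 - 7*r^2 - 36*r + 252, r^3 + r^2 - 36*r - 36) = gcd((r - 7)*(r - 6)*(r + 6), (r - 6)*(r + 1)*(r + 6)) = r^2 - 36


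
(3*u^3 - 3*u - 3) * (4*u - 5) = 12*u^4 - 15*u^3 - 12*u^2 + 3*u + 15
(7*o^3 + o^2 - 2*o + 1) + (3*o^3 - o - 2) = 10*o^3 + o^2 - 3*o - 1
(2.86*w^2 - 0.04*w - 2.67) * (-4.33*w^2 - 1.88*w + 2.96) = -12.3838*w^4 - 5.2036*w^3 + 20.1019*w^2 + 4.9012*w - 7.9032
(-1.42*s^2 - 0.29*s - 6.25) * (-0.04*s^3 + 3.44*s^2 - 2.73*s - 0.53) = 0.0568*s^5 - 4.8732*s^4 + 3.129*s^3 - 19.9557*s^2 + 17.2162*s + 3.3125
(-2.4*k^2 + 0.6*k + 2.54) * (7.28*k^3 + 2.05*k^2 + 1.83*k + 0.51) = -17.472*k^5 - 0.551999999999999*k^4 + 15.3292*k^3 + 5.081*k^2 + 4.9542*k + 1.2954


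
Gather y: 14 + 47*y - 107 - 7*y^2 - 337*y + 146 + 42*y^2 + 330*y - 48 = 35*y^2 + 40*y + 5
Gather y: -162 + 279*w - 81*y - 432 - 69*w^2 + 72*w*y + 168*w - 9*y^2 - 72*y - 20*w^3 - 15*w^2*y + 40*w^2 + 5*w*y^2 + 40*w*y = -20*w^3 - 29*w^2 + 447*w + y^2*(5*w - 9) + y*(-15*w^2 + 112*w - 153) - 594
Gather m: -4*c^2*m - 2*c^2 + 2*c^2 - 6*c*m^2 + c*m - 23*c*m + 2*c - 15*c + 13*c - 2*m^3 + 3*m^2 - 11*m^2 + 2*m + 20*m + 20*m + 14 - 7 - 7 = -2*m^3 + m^2*(-6*c - 8) + m*(-4*c^2 - 22*c + 42)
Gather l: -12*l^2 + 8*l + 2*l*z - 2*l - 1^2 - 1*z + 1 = -12*l^2 + l*(2*z + 6) - z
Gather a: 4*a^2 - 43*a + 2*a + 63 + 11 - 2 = 4*a^2 - 41*a + 72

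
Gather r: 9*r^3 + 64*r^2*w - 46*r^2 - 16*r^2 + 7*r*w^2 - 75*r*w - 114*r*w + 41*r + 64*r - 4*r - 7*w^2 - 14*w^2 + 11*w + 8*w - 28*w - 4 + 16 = 9*r^3 + r^2*(64*w - 62) + r*(7*w^2 - 189*w + 101) - 21*w^2 - 9*w + 12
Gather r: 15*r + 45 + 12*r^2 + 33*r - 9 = 12*r^2 + 48*r + 36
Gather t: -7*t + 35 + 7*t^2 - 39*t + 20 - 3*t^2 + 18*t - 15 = 4*t^2 - 28*t + 40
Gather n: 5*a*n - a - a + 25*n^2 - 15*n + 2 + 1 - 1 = -2*a + 25*n^2 + n*(5*a - 15) + 2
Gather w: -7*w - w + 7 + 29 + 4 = 40 - 8*w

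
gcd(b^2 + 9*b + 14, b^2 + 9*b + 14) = b^2 + 9*b + 14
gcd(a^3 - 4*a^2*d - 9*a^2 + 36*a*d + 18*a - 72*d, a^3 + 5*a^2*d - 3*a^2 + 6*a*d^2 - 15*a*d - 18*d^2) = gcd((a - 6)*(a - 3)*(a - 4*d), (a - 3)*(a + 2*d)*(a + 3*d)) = a - 3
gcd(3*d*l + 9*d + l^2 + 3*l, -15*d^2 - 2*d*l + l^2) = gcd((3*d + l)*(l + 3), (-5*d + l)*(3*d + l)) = 3*d + l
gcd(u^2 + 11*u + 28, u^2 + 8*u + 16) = u + 4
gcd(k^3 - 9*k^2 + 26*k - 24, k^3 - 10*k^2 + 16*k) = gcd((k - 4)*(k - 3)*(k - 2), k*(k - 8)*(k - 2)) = k - 2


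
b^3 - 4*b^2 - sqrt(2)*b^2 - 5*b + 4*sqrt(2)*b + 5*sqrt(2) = (b - 5)*(b + 1)*(b - sqrt(2))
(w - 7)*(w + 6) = w^2 - w - 42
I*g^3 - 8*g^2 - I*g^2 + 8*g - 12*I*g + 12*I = (g + 2*I)*(g + 6*I)*(I*g - I)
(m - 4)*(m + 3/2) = m^2 - 5*m/2 - 6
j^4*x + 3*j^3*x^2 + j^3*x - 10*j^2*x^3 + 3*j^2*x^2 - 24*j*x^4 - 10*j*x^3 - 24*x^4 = (j - 3*x)*(j + 2*x)*(j + 4*x)*(j*x + x)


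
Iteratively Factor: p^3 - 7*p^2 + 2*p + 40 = (p + 2)*(p^2 - 9*p + 20) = (p - 4)*(p + 2)*(p - 5)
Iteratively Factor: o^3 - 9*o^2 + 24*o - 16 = (o - 1)*(o^2 - 8*o + 16) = (o - 4)*(o - 1)*(o - 4)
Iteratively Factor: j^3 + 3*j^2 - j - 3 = (j + 3)*(j^2 - 1) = (j - 1)*(j + 3)*(j + 1)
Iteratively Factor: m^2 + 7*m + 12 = (m + 4)*(m + 3)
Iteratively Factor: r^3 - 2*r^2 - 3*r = (r + 1)*(r^2 - 3*r) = r*(r + 1)*(r - 3)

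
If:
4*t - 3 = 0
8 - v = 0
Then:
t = 3/4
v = 8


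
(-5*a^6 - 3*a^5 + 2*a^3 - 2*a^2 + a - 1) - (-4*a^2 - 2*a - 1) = -5*a^6 - 3*a^5 + 2*a^3 + 2*a^2 + 3*a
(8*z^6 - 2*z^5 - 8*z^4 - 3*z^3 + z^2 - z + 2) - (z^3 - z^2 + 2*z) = 8*z^6 - 2*z^5 - 8*z^4 - 4*z^3 + 2*z^2 - 3*z + 2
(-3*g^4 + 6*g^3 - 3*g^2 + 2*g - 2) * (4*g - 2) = -12*g^5 + 30*g^4 - 24*g^3 + 14*g^2 - 12*g + 4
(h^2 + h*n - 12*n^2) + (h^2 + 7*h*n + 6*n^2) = 2*h^2 + 8*h*n - 6*n^2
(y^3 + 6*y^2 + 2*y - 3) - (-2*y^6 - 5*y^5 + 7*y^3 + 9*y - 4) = 2*y^6 + 5*y^5 - 6*y^3 + 6*y^2 - 7*y + 1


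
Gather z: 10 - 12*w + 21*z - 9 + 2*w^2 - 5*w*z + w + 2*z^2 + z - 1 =2*w^2 - 11*w + 2*z^2 + z*(22 - 5*w)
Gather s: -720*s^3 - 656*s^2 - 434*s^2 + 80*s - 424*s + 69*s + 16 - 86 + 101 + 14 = -720*s^3 - 1090*s^2 - 275*s + 45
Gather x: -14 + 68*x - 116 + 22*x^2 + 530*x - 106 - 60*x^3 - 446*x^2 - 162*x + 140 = -60*x^3 - 424*x^2 + 436*x - 96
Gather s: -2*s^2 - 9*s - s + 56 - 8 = -2*s^2 - 10*s + 48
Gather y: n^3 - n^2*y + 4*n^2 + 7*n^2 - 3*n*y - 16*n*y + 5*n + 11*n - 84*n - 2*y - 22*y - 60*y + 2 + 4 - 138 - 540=n^3 + 11*n^2 - 68*n + y*(-n^2 - 19*n - 84) - 672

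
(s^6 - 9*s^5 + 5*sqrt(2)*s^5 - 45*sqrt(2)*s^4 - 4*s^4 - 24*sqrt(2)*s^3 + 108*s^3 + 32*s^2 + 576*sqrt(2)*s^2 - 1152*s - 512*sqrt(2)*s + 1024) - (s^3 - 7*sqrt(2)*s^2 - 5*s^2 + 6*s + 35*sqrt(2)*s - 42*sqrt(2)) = s^6 - 9*s^5 + 5*sqrt(2)*s^5 - 45*sqrt(2)*s^4 - 4*s^4 - 24*sqrt(2)*s^3 + 107*s^3 + 37*s^2 + 583*sqrt(2)*s^2 - 1158*s - 547*sqrt(2)*s + 42*sqrt(2) + 1024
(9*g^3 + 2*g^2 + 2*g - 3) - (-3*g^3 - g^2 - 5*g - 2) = 12*g^3 + 3*g^2 + 7*g - 1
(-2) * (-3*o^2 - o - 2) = 6*o^2 + 2*o + 4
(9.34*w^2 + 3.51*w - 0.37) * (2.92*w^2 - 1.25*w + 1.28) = 27.2728*w^4 - 1.4258*w^3 + 6.4873*w^2 + 4.9553*w - 0.4736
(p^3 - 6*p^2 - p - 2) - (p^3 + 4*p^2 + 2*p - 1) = -10*p^2 - 3*p - 1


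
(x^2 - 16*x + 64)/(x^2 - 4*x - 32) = (x - 8)/(x + 4)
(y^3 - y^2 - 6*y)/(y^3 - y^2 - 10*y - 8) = y*(y - 3)/(y^2 - 3*y - 4)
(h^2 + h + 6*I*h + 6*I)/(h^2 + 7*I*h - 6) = (h + 1)/(h + I)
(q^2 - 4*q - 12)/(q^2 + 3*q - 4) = (q^2 - 4*q - 12)/(q^2 + 3*q - 4)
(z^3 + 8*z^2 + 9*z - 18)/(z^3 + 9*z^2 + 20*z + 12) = (z^2 + 2*z - 3)/(z^2 + 3*z + 2)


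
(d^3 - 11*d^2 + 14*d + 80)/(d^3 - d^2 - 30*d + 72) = (d^3 - 11*d^2 + 14*d + 80)/(d^3 - d^2 - 30*d + 72)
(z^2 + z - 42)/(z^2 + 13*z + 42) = (z - 6)/(z + 6)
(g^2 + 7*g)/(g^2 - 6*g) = (g + 7)/(g - 6)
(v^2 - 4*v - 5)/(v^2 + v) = (v - 5)/v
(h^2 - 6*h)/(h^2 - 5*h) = (h - 6)/(h - 5)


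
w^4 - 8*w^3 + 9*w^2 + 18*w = w*(w - 6)*(w - 3)*(w + 1)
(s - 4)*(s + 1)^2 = s^3 - 2*s^2 - 7*s - 4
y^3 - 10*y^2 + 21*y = y*(y - 7)*(y - 3)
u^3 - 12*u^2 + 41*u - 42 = (u - 7)*(u - 3)*(u - 2)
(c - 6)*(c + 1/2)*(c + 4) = c^3 - 3*c^2/2 - 25*c - 12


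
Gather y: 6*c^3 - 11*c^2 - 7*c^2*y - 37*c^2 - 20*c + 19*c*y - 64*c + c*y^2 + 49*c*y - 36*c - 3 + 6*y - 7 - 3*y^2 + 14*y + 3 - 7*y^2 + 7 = 6*c^3 - 48*c^2 - 120*c + y^2*(c - 10) + y*(-7*c^2 + 68*c + 20)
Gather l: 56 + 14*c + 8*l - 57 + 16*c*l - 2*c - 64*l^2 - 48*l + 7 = 12*c - 64*l^2 + l*(16*c - 40) + 6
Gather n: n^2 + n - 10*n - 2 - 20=n^2 - 9*n - 22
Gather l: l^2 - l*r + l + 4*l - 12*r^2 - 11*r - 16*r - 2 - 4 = l^2 + l*(5 - r) - 12*r^2 - 27*r - 6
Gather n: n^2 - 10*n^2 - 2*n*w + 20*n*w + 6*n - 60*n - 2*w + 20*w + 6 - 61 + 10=-9*n^2 + n*(18*w - 54) + 18*w - 45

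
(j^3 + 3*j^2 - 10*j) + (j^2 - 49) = j^3 + 4*j^2 - 10*j - 49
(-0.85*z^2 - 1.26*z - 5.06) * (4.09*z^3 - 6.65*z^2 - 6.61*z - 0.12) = -3.4765*z^5 + 0.4991*z^4 - 6.6979*z^3 + 42.0796*z^2 + 33.5978*z + 0.6072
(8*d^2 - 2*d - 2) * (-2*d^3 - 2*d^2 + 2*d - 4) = -16*d^5 - 12*d^4 + 24*d^3 - 32*d^2 + 4*d + 8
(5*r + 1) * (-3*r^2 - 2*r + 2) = -15*r^3 - 13*r^2 + 8*r + 2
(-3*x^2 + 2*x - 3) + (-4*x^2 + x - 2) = -7*x^2 + 3*x - 5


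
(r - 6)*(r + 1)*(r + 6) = r^3 + r^2 - 36*r - 36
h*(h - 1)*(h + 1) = h^3 - h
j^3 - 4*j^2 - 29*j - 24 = (j - 8)*(j + 1)*(j + 3)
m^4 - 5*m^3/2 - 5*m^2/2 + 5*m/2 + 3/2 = (m - 3)*(m - 1)*(m + 1/2)*(m + 1)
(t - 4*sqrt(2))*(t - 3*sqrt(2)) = t^2 - 7*sqrt(2)*t + 24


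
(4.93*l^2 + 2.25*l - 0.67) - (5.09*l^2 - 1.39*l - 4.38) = -0.16*l^2 + 3.64*l + 3.71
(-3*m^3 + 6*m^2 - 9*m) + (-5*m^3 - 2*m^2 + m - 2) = -8*m^3 + 4*m^2 - 8*m - 2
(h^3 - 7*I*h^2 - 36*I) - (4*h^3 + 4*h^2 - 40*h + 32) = -3*h^3 - 4*h^2 - 7*I*h^2 + 40*h - 32 - 36*I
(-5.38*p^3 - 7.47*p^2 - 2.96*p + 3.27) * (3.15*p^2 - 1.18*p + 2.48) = -16.947*p^5 - 17.1821*p^4 - 13.8518*p^3 - 4.7323*p^2 - 11.1994*p + 8.1096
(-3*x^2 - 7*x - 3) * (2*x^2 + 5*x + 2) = -6*x^4 - 29*x^3 - 47*x^2 - 29*x - 6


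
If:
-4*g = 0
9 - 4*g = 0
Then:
No Solution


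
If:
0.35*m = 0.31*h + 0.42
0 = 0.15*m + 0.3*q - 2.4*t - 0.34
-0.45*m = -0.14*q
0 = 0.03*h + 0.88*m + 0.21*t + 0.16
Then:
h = -1.45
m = -0.09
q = -0.28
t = -0.18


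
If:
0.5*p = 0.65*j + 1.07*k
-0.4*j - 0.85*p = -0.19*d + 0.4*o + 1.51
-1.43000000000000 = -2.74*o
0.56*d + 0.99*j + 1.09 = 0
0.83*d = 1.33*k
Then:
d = -0.66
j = -0.73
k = -0.41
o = 0.52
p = -1.83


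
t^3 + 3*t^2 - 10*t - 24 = (t - 3)*(t + 2)*(t + 4)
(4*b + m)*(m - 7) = 4*b*m - 28*b + m^2 - 7*m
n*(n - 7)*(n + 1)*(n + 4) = n^4 - 2*n^3 - 31*n^2 - 28*n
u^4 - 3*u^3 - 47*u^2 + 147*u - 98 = (u - 7)*(u - 2)*(u - 1)*(u + 7)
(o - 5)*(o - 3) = o^2 - 8*o + 15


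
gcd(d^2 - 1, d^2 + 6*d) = 1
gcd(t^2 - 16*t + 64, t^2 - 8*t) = t - 8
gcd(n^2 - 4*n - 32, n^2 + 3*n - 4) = n + 4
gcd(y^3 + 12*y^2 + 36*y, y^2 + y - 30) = y + 6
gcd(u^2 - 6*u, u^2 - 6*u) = u^2 - 6*u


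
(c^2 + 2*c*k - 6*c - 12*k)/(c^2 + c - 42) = (c + 2*k)/(c + 7)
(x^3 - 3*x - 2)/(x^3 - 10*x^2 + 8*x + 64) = (x^3 - 3*x - 2)/(x^3 - 10*x^2 + 8*x + 64)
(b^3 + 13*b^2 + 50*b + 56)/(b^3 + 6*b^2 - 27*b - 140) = (b + 2)/(b - 5)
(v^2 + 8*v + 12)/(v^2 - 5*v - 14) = (v + 6)/(v - 7)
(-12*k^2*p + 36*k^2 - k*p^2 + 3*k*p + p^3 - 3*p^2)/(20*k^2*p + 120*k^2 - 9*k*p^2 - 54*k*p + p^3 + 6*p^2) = (3*k*p - 9*k + p^2 - 3*p)/(-5*k*p - 30*k + p^2 + 6*p)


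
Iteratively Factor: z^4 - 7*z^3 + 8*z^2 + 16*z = (z)*(z^3 - 7*z^2 + 8*z + 16) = z*(z - 4)*(z^2 - 3*z - 4) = z*(z - 4)*(z + 1)*(z - 4)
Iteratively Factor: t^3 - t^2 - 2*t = (t + 1)*(t^2 - 2*t) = t*(t + 1)*(t - 2)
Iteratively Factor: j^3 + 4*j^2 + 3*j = (j + 3)*(j^2 + j) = (j + 1)*(j + 3)*(j)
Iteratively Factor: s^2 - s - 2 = (s + 1)*(s - 2)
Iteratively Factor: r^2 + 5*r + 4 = (r + 1)*(r + 4)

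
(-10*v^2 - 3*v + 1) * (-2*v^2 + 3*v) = 20*v^4 - 24*v^3 - 11*v^2 + 3*v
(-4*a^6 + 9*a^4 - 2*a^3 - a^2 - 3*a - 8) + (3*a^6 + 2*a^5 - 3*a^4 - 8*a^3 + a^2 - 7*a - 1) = -a^6 + 2*a^5 + 6*a^4 - 10*a^3 - 10*a - 9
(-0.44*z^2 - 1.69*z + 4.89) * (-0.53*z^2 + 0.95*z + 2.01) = 0.2332*z^4 + 0.4777*z^3 - 5.0816*z^2 + 1.2486*z + 9.8289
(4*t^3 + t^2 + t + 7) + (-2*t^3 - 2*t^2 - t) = 2*t^3 - t^2 + 7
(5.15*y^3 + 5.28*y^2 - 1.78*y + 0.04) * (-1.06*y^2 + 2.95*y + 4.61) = -5.459*y^5 + 9.5957*y^4 + 41.2043*y^3 + 19.0474*y^2 - 8.0878*y + 0.1844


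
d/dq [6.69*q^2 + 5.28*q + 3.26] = 13.38*q + 5.28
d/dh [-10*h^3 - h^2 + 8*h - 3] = -30*h^2 - 2*h + 8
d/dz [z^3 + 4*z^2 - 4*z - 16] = 3*z^2 + 8*z - 4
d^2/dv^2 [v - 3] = 0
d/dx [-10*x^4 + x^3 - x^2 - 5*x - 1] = -40*x^3 + 3*x^2 - 2*x - 5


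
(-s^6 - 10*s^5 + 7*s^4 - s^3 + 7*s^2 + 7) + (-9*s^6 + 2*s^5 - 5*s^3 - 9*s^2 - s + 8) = -10*s^6 - 8*s^5 + 7*s^4 - 6*s^3 - 2*s^2 - s + 15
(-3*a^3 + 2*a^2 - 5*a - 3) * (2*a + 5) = -6*a^4 - 11*a^3 - 31*a - 15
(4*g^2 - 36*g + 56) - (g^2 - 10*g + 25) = 3*g^2 - 26*g + 31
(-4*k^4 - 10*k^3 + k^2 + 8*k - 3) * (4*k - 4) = -16*k^5 - 24*k^4 + 44*k^3 + 28*k^2 - 44*k + 12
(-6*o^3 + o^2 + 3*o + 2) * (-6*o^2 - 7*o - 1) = 36*o^5 + 36*o^4 - 19*o^3 - 34*o^2 - 17*o - 2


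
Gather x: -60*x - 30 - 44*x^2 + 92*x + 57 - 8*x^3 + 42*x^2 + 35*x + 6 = -8*x^3 - 2*x^2 + 67*x + 33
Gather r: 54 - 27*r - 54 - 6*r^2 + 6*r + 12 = -6*r^2 - 21*r + 12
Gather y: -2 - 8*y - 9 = -8*y - 11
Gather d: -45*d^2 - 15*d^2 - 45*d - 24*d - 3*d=-60*d^2 - 72*d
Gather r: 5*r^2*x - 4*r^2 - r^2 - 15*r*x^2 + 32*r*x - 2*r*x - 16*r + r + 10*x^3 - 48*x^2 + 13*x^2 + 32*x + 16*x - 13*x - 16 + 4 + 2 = r^2*(5*x - 5) + r*(-15*x^2 + 30*x - 15) + 10*x^3 - 35*x^2 + 35*x - 10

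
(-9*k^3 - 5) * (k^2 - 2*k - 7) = -9*k^5 + 18*k^4 + 63*k^3 - 5*k^2 + 10*k + 35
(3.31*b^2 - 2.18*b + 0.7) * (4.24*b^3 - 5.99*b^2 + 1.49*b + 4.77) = 14.0344*b^5 - 29.0701*b^4 + 20.9581*b^3 + 8.3475*b^2 - 9.3556*b + 3.339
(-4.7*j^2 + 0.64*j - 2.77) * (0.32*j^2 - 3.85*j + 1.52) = -1.504*j^4 + 18.2998*j^3 - 10.4944*j^2 + 11.6373*j - 4.2104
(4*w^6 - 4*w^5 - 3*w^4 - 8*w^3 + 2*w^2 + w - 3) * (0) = 0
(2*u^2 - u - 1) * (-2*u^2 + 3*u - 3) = -4*u^4 + 8*u^3 - 7*u^2 + 3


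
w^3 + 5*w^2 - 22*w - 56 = (w - 4)*(w + 2)*(w + 7)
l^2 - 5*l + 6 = (l - 3)*(l - 2)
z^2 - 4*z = z*(z - 4)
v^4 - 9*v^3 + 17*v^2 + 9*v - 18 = (v - 6)*(v - 3)*(v - 1)*(v + 1)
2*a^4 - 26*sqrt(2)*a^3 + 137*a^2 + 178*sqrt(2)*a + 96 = (a - 8*sqrt(2))*(a - 6*sqrt(2))*(sqrt(2)*a + 1)^2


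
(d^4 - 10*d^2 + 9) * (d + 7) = d^5 + 7*d^4 - 10*d^3 - 70*d^2 + 9*d + 63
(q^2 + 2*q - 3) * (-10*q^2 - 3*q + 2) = -10*q^4 - 23*q^3 + 26*q^2 + 13*q - 6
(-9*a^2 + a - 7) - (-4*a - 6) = -9*a^2 + 5*a - 1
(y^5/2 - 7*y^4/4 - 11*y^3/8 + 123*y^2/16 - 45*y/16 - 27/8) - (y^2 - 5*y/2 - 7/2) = y^5/2 - 7*y^4/4 - 11*y^3/8 + 107*y^2/16 - 5*y/16 + 1/8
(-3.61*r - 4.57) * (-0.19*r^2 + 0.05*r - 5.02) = 0.6859*r^3 + 0.6878*r^2 + 17.8937*r + 22.9414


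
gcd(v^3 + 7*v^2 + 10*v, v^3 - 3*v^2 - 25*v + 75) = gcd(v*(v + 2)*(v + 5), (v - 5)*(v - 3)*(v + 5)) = v + 5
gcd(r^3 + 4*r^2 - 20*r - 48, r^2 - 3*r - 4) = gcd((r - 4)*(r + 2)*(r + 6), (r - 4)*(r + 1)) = r - 4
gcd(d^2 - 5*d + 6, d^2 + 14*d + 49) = 1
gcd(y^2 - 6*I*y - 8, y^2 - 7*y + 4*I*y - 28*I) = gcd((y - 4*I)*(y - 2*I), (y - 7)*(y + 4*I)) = 1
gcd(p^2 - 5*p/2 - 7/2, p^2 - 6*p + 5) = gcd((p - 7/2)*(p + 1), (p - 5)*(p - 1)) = 1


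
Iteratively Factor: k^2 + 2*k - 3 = (k + 3)*(k - 1)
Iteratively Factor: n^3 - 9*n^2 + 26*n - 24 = (n - 3)*(n^2 - 6*n + 8) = (n - 3)*(n - 2)*(n - 4)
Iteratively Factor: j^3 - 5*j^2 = (j)*(j^2 - 5*j) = j*(j - 5)*(j)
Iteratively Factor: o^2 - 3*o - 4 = (o - 4)*(o + 1)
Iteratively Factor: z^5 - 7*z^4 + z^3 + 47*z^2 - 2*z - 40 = (z - 4)*(z^4 - 3*z^3 - 11*z^2 + 3*z + 10) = (z - 4)*(z + 2)*(z^3 - 5*z^2 - z + 5) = (z - 4)*(z - 1)*(z + 2)*(z^2 - 4*z - 5) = (z - 5)*(z - 4)*(z - 1)*(z + 2)*(z + 1)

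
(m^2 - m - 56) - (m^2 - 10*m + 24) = 9*m - 80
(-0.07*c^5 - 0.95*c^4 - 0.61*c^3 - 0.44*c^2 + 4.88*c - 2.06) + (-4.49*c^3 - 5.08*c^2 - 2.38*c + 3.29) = -0.07*c^5 - 0.95*c^4 - 5.1*c^3 - 5.52*c^2 + 2.5*c + 1.23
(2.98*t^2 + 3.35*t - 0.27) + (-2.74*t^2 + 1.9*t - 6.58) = 0.24*t^2 + 5.25*t - 6.85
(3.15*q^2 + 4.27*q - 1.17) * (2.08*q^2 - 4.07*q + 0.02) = 6.552*q^4 - 3.9389*q^3 - 19.7495*q^2 + 4.8473*q - 0.0234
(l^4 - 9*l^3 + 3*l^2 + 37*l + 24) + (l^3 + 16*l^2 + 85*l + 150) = l^4 - 8*l^3 + 19*l^2 + 122*l + 174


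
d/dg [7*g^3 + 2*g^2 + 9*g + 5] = 21*g^2 + 4*g + 9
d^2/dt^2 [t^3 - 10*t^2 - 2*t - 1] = 6*t - 20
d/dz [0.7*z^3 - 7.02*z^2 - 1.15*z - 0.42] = 2.1*z^2 - 14.04*z - 1.15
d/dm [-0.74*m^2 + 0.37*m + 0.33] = 0.37 - 1.48*m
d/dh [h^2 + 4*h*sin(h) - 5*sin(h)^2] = 4*h*cos(h) + 2*h + 4*sin(h) - 5*sin(2*h)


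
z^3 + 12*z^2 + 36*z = z*(z + 6)^2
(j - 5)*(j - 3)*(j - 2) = j^3 - 10*j^2 + 31*j - 30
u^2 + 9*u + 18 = (u + 3)*(u + 6)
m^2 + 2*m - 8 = (m - 2)*(m + 4)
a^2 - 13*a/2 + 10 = (a - 4)*(a - 5/2)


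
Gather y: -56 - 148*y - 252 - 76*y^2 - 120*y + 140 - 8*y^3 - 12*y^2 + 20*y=-8*y^3 - 88*y^2 - 248*y - 168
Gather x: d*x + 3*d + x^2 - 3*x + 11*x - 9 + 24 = 3*d + x^2 + x*(d + 8) + 15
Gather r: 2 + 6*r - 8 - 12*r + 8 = 2 - 6*r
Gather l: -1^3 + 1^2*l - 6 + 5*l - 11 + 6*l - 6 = 12*l - 24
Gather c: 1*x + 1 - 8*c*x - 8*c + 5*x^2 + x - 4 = c*(-8*x - 8) + 5*x^2 + 2*x - 3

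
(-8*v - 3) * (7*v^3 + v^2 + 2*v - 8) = -56*v^4 - 29*v^3 - 19*v^2 + 58*v + 24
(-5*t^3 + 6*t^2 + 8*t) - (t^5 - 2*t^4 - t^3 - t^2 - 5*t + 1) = -t^5 + 2*t^4 - 4*t^3 + 7*t^2 + 13*t - 1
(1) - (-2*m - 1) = 2*m + 2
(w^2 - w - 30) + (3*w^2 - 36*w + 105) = 4*w^2 - 37*w + 75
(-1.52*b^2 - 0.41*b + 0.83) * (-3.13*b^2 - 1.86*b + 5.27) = 4.7576*b^4 + 4.1105*b^3 - 9.8457*b^2 - 3.7045*b + 4.3741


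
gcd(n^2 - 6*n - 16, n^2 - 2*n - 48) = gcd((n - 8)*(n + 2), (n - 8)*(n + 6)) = n - 8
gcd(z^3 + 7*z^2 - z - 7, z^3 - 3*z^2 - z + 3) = z^2 - 1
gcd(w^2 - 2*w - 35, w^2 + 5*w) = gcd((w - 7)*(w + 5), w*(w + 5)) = w + 5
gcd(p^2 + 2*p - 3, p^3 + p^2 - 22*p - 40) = 1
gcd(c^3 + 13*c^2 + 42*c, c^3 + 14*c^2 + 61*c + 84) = c + 7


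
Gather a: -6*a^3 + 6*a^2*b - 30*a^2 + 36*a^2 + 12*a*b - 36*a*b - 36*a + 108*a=-6*a^3 + a^2*(6*b + 6) + a*(72 - 24*b)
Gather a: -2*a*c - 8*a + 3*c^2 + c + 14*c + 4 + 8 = a*(-2*c - 8) + 3*c^2 + 15*c + 12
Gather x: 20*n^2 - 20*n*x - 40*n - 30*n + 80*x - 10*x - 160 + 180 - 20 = 20*n^2 - 70*n + x*(70 - 20*n)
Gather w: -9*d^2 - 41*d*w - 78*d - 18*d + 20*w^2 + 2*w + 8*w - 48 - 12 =-9*d^2 - 96*d + 20*w^2 + w*(10 - 41*d) - 60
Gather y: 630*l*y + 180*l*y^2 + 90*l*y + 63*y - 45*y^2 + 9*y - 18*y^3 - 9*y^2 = -18*y^3 + y^2*(180*l - 54) + y*(720*l + 72)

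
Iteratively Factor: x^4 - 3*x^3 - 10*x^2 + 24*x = (x - 2)*(x^3 - x^2 - 12*x) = x*(x - 2)*(x^2 - x - 12) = x*(x - 4)*(x - 2)*(x + 3)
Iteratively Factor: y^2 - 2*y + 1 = (y - 1)*(y - 1)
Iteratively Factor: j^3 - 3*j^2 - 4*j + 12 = (j - 2)*(j^2 - j - 6) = (j - 2)*(j + 2)*(j - 3)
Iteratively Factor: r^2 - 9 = (r + 3)*(r - 3)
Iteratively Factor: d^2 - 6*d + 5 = (d - 1)*(d - 5)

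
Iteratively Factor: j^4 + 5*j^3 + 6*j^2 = (j + 3)*(j^3 + 2*j^2) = (j + 2)*(j + 3)*(j^2) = j*(j + 2)*(j + 3)*(j)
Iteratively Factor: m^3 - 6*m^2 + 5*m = (m - 1)*(m^2 - 5*m) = (m - 5)*(m - 1)*(m)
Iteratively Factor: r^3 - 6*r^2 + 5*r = (r)*(r^2 - 6*r + 5) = r*(r - 1)*(r - 5)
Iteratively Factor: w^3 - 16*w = (w + 4)*(w^2 - 4*w) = w*(w + 4)*(w - 4)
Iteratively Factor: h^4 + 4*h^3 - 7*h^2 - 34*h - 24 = (h - 3)*(h^3 + 7*h^2 + 14*h + 8) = (h - 3)*(h + 1)*(h^2 + 6*h + 8) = (h - 3)*(h + 1)*(h + 2)*(h + 4)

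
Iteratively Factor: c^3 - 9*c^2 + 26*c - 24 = (c - 2)*(c^2 - 7*c + 12) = (c - 4)*(c - 2)*(c - 3)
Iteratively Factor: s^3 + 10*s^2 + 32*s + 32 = (s + 4)*(s^2 + 6*s + 8) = (s + 2)*(s + 4)*(s + 4)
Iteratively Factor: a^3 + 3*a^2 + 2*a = (a + 2)*(a^2 + a) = (a + 1)*(a + 2)*(a)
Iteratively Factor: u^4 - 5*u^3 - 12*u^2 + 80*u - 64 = (u - 4)*(u^3 - u^2 - 16*u + 16) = (u - 4)^2*(u^2 + 3*u - 4) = (u - 4)^2*(u - 1)*(u + 4)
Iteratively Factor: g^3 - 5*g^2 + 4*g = (g - 4)*(g^2 - g) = g*(g - 4)*(g - 1)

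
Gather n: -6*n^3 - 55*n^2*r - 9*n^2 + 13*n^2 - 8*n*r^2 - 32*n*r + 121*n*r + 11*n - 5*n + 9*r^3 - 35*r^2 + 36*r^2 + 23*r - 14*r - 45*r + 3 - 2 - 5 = -6*n^3 + n^2*(4 - 55*r) + n*(-8*r^2 + 89*r + 6) + 9*r^3 + r^2 - 36*r - 4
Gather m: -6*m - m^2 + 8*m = -m^2 + 2*m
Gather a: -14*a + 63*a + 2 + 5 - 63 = 49*a - 56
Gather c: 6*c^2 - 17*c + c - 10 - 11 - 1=6*c^2 - 16*c - 22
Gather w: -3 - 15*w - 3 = -15*w - 6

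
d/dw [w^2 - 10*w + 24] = 2*w - 10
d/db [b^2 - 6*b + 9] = 2*b - 6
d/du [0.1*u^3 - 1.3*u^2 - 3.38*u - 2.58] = 0.3*u^2 - 2.6*u - 3.38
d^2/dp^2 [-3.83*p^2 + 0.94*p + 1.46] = -7.66000000000000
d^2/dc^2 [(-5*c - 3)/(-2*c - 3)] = -36/(2*c + 3)^3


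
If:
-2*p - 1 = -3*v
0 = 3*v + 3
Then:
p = -2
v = -1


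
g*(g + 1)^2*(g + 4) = g^4 + 6*g^3 + 9*g^2 + 4*g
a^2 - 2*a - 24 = (a - 6)*(a + 4)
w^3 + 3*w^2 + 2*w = w*(w + 1)*(w + 2)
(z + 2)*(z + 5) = z^2 + 7*z + 10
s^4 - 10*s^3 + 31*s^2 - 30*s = s*(s - 5)*(s - 3)*(s - 2)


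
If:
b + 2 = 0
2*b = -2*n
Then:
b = -2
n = 2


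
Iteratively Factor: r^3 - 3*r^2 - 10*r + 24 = (r - 4)*(r^2 + r - 6) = (r - 4)*(r - 2)*(r + 3)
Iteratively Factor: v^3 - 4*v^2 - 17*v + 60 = (v + 4)*(v^2 - 8*v + 15) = (v - 5)*(v + 4)*(v - 3)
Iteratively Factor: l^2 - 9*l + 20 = (l - 5)*(l - 4)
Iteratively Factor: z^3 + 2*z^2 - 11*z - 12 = (z + 1)*(z^2 + z - 12) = (z - 3)*(z + 1)*(z + 4)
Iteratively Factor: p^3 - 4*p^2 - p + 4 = (p - 1)*(p^2 - 3*p - 4) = (p - 4)*(p - 1)*(p + 1)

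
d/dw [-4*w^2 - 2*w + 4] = -8*w - 2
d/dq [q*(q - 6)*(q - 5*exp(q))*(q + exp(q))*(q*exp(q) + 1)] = q*(q - 6)*(q + 1)*(q - 5*exp(q))*(q + exp(q))*exp(q) + q*(q - 6)*(q - 5*exp(q))*(q*exp(q) + 1)*(exp(q) + 1) - q*(q - 6)*(q + exp(q))*(q*exp(q) + 1)*(5*exp(q) - 1) + q*(q - 5*exp(q))*(q + exp(q))*(q*exp(q) + 1) + (q - 6)*(q - 5*exp(q))*(q + exp(q))*(q*exp(q) + 1)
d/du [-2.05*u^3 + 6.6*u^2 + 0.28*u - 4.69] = -6.15*u^2 + 13.2*u + 0.28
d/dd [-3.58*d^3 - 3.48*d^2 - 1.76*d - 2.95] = -10.74*d^2 - 6.96*d - 1.76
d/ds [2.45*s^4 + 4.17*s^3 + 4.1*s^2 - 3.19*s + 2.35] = 9.8*s^3 + 12.51*s^2 + 8.2*s - 3.19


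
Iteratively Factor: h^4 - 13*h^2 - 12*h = (h + 1)*(h^3 - h^2 - 12*h) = (h - 4)*(h + 1)*(h^2 + 3*h) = (h - 4)*(h + 1)*(h + 3)*(h)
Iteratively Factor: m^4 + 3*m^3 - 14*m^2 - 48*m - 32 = (m - 4)*(m^3 + 7*m^2 + 14*m + 8) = (m - 4)*(m + 1)*(m^2 + 6*m + 8) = (m - 4)*(m + 1)*(m + 2)*(m + 4)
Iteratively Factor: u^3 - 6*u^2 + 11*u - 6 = (u - 1)*(u^2 - 5*u + 6) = (u - 2)*(u - 1)*(u - 3)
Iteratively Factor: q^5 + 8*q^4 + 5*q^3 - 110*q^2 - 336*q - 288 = (q + 2)*(q^4 + 6*q^3 - 7*q^2 - 96*q - 144) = (q + 2)*(q + 3)*(q^3 + 3*q^2 - 16*q - 48) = (q + 2)*(q + 3)*(q + 4)*(q^2 - q - 12) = (q - 4)*(q + 2)*(q + 3)*(q + 4)*(q + 3)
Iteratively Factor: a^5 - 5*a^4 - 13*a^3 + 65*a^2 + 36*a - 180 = (a - 5)*(a^4 - 13*a^2 + 36) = (a - 5)*(a - 3)*(a^3 + 3*a^2 - 4*a - 12) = (a - 5)*(a - 3)*(a + 3)*(a^2 - 4) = (a - 5)*(a - 3)*(a + 2)*(a + 3)*(a - 2)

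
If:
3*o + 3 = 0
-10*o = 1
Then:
No Solution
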